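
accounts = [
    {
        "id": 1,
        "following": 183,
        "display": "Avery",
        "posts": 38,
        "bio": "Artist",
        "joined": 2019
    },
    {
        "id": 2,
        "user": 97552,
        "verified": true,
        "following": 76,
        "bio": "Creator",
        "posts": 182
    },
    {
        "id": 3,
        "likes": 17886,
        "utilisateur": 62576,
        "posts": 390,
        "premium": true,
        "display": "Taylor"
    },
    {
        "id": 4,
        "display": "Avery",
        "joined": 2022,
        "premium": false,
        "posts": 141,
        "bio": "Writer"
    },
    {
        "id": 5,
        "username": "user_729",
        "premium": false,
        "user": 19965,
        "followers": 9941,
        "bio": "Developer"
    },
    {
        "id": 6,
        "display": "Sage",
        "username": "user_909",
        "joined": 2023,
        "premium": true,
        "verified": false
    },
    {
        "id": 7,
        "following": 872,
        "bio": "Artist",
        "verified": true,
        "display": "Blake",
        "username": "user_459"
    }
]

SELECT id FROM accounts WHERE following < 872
[1, 2]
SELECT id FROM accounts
[1, 2, 3, 4, 5, 6, 7]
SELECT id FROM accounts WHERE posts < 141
[1]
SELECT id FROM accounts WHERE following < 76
[]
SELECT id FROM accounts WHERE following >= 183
[1, 7]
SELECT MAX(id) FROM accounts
7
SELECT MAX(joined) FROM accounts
2023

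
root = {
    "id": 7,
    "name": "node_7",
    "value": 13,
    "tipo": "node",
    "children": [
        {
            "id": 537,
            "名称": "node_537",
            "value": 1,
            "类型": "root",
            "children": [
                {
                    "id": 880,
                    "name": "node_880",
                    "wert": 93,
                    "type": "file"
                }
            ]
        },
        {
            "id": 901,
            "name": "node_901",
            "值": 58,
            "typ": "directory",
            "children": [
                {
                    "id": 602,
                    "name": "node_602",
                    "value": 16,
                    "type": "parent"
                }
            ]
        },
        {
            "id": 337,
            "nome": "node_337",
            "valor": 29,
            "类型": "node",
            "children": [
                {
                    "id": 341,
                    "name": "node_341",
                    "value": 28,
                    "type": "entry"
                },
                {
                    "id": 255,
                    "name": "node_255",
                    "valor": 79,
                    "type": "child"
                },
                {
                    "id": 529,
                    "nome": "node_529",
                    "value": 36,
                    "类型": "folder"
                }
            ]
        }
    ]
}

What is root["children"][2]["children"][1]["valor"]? 79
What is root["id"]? 7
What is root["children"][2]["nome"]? "node_337"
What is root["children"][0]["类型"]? "root"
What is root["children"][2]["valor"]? 29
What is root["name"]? "node_7"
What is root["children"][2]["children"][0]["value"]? 28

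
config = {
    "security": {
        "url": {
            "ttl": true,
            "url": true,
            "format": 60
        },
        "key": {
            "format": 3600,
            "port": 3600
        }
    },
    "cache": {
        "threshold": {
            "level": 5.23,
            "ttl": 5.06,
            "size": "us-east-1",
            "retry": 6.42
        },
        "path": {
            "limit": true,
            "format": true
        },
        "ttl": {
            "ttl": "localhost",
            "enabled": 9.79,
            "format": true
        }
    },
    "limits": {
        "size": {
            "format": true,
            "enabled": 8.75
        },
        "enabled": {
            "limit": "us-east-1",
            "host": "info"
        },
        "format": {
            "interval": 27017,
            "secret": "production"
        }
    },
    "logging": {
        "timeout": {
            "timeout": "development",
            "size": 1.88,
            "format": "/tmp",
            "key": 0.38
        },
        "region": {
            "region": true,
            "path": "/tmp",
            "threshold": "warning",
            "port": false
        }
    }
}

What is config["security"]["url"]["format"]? 60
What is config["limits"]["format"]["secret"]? "production"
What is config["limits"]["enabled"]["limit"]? "us-east-1"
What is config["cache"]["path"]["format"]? True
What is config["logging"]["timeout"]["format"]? "/tmp"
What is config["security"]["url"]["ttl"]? True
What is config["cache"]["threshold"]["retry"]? 6.42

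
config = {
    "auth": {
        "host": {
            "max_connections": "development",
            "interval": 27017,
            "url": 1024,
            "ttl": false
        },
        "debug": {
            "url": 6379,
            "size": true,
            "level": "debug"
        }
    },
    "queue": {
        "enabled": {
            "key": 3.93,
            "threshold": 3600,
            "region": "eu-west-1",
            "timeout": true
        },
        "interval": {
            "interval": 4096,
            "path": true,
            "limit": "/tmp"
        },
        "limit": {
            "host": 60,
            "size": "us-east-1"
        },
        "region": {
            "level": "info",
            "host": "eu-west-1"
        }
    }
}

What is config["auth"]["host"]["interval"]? 27017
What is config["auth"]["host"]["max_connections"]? "development"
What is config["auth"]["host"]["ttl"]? False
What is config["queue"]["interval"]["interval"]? 4096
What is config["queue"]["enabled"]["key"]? 3.93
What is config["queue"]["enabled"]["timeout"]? True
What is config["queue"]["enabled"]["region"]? "eu-west-1"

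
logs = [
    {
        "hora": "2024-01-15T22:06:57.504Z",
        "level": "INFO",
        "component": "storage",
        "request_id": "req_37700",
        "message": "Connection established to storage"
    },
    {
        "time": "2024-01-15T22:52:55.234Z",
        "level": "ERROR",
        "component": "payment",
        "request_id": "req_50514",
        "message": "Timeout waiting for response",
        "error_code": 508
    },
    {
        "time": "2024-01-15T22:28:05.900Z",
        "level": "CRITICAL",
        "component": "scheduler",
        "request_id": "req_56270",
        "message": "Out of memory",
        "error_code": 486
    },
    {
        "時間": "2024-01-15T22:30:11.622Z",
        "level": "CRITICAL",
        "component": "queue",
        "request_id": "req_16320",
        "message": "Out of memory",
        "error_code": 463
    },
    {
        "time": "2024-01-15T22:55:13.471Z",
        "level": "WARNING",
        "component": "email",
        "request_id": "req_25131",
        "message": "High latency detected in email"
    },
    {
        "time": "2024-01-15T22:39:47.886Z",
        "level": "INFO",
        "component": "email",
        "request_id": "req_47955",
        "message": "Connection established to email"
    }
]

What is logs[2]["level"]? "CRITICAL"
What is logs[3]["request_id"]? "req_16320"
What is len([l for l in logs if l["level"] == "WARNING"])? 1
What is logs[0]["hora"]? "2024-01-15T22:06:57.504Z"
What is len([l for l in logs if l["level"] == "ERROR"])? 1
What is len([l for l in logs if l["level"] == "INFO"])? 2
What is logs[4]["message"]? "High latency detected in email"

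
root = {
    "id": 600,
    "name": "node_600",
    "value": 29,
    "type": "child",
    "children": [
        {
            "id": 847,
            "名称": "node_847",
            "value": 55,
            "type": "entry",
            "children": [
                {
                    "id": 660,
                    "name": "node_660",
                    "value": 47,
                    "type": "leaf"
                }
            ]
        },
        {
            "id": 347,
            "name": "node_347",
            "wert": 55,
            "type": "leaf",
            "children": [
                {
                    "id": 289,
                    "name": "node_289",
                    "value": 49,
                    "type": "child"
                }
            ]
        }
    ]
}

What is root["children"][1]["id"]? 347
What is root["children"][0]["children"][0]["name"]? "node_660"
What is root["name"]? "node_600"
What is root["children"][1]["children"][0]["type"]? "child"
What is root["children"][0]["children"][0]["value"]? 47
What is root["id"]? 600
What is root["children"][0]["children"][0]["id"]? 660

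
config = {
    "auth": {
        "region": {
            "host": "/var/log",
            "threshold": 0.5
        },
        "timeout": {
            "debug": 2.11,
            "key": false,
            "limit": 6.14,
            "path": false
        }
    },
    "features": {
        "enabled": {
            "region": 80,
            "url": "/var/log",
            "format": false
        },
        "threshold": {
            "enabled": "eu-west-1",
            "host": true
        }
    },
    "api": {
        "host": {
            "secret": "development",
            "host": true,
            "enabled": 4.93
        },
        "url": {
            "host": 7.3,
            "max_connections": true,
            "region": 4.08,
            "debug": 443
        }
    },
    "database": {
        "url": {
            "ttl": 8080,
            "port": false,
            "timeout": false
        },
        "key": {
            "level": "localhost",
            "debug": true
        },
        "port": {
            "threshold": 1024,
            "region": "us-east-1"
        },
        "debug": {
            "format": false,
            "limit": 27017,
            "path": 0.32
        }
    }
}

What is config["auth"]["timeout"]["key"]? False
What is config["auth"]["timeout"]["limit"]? 6.14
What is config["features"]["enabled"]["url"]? "/var/log"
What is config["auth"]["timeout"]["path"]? False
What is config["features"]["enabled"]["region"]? 80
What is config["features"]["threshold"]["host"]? True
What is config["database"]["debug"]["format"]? False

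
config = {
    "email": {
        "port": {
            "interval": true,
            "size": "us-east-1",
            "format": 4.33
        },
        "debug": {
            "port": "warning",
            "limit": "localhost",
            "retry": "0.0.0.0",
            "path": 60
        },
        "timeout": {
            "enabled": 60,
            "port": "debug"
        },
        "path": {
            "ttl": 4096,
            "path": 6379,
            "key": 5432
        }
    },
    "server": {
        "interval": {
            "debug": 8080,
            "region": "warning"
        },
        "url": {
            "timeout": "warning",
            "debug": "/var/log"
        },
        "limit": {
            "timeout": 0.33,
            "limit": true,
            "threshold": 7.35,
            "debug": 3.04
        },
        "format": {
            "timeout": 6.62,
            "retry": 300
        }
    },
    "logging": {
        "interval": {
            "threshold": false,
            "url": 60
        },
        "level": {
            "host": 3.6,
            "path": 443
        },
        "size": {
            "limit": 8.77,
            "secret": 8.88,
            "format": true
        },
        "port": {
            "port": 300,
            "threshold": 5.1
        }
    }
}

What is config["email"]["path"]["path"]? 6379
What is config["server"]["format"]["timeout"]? 6.62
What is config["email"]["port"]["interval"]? True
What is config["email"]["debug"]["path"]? 60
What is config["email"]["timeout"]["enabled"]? 60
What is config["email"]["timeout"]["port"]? "debug"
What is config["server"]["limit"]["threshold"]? 7.35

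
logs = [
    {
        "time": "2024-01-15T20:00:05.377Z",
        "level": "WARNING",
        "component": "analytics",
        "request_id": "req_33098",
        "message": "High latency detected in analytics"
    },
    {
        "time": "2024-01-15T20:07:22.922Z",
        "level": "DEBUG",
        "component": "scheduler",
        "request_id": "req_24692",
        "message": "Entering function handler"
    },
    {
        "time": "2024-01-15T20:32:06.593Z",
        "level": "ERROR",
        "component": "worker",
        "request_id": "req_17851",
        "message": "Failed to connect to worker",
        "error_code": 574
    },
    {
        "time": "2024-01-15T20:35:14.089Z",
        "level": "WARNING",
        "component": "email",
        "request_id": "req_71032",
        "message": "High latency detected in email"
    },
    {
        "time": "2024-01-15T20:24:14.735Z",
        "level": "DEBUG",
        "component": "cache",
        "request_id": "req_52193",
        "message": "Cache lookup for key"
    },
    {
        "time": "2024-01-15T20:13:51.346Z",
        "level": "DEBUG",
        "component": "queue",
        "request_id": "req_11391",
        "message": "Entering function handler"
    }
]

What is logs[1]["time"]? "2024-01-15T20:07:22.922Z"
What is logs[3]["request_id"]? "req_71032"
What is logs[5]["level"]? "DEBUG"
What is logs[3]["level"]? "WARNING"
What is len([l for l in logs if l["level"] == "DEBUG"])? 3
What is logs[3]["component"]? "email"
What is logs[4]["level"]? "DEBUG"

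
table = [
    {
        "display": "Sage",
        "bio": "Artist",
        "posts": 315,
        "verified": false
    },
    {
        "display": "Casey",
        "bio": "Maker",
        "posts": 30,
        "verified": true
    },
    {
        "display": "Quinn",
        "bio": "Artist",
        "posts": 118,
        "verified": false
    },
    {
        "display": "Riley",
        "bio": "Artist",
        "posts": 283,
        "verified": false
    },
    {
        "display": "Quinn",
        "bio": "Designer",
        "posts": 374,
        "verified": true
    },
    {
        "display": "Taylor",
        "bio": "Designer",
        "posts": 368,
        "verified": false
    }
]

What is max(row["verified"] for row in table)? True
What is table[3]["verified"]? False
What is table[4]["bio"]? "Designer"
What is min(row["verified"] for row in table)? False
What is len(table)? 6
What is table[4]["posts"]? 374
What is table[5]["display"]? "Taylor"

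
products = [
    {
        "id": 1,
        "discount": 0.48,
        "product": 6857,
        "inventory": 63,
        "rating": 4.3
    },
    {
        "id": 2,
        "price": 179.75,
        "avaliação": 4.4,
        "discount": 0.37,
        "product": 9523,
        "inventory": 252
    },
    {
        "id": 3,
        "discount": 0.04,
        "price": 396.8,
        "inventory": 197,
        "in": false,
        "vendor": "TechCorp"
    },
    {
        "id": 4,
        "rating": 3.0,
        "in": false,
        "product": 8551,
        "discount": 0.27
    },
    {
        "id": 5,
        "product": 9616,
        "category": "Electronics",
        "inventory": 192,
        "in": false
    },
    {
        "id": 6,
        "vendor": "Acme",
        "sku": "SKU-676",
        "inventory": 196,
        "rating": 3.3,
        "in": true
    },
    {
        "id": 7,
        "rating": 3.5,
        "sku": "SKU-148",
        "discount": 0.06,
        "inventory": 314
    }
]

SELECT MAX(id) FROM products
7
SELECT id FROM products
[1, 2, 3, 4, 5, 6, 7]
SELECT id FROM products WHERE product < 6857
[]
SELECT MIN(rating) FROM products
3.0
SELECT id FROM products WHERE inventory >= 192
[2, 3, 5, 6, 7]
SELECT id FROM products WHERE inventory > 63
[2, 3, 5, 6, 7]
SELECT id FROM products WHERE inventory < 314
[1, 2, 3, 5, 6]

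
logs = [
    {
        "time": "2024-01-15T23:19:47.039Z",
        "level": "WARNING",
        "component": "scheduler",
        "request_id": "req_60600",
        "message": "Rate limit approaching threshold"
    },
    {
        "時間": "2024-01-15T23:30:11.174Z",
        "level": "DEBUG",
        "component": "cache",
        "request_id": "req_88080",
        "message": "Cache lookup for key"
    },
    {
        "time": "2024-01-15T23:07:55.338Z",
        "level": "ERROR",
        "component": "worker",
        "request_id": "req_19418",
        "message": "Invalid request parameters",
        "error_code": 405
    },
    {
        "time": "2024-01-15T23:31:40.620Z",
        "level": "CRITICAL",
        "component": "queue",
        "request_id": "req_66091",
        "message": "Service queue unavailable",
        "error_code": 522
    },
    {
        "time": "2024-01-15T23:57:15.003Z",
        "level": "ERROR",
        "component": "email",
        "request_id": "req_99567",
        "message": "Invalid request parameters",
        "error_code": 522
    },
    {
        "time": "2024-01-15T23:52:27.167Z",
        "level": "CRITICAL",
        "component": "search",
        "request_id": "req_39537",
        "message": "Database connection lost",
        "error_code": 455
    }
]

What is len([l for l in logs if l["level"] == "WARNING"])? 1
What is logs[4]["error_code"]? 522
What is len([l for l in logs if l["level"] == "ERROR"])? 2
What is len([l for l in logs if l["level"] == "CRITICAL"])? 2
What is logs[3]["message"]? "Service queue unavailable"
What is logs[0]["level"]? "WARNING"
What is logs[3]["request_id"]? "req_66091"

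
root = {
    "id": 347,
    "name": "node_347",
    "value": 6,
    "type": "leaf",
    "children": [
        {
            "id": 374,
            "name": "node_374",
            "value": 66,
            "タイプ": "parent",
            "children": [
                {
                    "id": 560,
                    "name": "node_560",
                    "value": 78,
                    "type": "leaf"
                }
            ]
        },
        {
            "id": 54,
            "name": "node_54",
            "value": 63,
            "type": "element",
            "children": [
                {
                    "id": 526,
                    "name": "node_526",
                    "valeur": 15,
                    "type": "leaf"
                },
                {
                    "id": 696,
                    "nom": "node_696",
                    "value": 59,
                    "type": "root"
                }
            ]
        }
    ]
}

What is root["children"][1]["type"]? "element"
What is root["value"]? 6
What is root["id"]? 347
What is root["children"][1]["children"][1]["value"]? 59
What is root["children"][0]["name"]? "node_374"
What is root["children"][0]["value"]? 66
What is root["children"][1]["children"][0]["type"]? "leaf"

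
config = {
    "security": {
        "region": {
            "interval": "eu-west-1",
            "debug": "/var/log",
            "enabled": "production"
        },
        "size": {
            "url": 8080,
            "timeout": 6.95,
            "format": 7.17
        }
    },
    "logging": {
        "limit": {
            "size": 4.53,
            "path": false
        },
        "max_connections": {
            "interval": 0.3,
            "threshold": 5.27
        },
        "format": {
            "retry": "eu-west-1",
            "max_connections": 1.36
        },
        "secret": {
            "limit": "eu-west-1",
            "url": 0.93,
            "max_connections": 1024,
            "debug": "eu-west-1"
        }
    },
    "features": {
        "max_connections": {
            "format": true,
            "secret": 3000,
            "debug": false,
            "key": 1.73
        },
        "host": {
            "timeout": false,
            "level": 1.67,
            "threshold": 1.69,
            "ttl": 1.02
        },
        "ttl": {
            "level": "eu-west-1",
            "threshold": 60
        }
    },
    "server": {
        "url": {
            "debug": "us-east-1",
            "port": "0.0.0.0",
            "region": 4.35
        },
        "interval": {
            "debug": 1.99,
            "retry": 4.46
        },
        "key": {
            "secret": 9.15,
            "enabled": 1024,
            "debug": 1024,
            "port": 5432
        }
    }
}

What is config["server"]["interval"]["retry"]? 4.46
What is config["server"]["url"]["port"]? "0.0.0.0"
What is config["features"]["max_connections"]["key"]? 1.73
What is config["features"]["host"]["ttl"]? 1.02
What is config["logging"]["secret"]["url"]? 0.93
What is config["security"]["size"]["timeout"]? 6.95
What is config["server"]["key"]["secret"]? 9.15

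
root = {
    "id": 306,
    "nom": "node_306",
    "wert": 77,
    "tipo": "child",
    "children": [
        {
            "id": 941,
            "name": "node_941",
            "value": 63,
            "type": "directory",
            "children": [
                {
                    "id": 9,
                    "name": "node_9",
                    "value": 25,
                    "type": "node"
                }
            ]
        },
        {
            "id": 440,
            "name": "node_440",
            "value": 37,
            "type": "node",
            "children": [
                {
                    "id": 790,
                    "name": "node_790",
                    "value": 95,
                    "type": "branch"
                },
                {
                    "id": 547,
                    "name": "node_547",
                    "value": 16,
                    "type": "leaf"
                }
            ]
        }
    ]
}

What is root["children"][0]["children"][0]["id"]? 9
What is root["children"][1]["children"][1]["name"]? "node_547"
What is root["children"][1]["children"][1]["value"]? 16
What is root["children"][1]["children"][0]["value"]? 95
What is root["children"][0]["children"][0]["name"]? "node_9"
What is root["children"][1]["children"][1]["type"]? "leaf"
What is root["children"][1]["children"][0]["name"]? "node_790"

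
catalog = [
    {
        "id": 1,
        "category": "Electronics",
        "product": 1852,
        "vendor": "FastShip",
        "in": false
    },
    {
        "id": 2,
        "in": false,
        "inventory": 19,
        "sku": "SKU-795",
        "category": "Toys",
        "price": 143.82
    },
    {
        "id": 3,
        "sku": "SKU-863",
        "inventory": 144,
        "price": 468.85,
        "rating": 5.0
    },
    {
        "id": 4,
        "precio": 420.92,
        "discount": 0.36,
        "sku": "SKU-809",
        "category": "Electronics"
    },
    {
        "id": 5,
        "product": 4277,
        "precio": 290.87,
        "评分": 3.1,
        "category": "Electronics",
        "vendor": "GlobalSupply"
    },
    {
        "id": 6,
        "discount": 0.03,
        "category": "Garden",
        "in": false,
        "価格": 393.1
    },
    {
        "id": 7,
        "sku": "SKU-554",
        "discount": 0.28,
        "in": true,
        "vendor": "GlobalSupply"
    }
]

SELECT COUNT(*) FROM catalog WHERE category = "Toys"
1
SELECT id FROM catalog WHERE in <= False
[1, 2, 6]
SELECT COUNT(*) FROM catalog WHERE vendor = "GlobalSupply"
2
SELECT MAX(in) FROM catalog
True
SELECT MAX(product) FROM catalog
4277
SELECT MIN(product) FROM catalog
1852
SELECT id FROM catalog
[1, 2, 3, 4, 5, 6, 7]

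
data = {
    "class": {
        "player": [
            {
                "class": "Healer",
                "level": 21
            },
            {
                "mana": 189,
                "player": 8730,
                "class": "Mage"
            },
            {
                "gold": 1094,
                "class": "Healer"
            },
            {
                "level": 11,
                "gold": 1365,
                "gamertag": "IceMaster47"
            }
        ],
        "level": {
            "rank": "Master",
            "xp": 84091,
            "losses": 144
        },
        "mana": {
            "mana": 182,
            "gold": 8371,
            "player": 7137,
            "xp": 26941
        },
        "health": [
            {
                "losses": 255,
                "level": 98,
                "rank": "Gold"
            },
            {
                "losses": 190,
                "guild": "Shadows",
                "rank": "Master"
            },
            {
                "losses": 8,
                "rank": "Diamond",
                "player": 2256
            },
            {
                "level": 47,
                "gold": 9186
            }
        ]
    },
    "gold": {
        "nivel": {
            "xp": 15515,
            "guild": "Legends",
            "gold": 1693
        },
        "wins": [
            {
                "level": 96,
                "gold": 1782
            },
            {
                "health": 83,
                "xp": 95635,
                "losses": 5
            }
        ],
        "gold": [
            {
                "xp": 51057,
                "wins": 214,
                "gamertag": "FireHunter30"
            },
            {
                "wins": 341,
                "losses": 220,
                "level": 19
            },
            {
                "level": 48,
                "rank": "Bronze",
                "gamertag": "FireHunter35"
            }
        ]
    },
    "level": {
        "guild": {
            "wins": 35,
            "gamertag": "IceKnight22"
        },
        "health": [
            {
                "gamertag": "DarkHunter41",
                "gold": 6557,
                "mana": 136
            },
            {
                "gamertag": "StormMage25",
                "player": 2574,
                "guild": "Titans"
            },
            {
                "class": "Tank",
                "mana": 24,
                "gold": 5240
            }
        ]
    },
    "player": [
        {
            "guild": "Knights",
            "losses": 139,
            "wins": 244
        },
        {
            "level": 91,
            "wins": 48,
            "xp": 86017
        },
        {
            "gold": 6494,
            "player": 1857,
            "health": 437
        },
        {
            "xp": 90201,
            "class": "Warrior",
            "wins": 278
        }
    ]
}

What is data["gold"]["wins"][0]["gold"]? 1782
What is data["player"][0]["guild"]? "Knights"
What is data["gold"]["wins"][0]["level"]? 96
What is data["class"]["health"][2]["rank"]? "Diamond"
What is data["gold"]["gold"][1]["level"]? 19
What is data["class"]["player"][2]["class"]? "Healer"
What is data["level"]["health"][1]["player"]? 2574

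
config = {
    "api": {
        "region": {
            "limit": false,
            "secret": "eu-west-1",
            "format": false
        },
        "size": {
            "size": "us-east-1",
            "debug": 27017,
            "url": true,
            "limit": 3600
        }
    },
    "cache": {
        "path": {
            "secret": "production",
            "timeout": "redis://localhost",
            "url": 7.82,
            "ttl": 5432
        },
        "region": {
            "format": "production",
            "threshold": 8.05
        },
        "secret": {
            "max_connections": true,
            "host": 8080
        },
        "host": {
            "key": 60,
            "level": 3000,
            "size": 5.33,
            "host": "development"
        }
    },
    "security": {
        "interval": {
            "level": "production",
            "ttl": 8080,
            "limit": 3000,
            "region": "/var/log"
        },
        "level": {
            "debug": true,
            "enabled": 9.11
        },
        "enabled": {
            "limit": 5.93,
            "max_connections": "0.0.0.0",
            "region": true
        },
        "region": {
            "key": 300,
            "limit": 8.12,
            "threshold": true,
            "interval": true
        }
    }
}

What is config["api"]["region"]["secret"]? "eu-west-1"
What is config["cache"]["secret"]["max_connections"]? True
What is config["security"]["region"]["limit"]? 8.12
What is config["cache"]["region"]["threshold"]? 8.05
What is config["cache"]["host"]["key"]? 60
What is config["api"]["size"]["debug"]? 27017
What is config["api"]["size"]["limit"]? 3600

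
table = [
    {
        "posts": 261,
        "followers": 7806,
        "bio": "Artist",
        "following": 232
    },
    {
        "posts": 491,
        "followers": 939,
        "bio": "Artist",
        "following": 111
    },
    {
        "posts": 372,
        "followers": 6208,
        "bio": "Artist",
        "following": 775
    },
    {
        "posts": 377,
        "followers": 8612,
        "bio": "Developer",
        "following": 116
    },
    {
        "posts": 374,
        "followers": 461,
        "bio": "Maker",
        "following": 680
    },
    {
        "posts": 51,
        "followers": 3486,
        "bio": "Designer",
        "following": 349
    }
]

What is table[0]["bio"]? "Artist"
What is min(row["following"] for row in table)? 111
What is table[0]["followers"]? 7806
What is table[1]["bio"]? "Artist"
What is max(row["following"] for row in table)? 775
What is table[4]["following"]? 680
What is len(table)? 6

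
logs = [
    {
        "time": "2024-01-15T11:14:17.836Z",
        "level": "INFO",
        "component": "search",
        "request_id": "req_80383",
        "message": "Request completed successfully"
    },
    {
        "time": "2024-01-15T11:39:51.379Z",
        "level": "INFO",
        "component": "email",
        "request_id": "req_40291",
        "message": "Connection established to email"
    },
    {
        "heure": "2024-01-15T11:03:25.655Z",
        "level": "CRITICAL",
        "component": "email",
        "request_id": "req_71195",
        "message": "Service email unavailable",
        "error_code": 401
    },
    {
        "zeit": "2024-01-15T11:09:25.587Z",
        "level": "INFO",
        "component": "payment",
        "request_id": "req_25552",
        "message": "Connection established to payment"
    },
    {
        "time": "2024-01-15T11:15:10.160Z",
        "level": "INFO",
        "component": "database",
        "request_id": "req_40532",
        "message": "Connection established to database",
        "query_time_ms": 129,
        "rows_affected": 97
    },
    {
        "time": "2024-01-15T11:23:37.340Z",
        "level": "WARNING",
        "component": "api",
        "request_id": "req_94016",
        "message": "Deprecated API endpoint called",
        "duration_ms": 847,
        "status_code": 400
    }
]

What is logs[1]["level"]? "INFO"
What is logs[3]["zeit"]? "2024-01-15T11:09:25.587Z"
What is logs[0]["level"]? "INFO"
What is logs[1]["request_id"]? "req_40291"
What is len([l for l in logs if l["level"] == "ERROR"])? 0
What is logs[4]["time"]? "2024-01-15T11:15:10.160Z"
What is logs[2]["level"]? "CRITICAL"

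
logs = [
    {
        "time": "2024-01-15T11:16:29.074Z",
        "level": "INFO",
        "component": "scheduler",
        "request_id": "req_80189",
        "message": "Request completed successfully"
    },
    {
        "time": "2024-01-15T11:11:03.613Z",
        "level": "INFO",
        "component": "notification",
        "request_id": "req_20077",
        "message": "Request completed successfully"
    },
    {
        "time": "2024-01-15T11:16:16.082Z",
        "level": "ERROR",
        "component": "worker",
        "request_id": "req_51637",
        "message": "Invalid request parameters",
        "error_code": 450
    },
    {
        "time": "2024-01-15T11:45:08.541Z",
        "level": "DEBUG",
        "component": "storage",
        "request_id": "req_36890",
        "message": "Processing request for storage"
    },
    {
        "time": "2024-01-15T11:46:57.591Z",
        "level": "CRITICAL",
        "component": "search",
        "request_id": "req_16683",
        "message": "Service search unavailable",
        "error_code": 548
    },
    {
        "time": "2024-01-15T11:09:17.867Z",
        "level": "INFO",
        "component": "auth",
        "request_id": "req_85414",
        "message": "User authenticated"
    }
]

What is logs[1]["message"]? "Request completed successfully"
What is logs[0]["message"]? "Request completed successfully"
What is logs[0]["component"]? "scheduler"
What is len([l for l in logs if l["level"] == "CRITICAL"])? 1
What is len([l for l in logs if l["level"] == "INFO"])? 3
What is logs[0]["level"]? "INFO"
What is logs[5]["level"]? "INFO"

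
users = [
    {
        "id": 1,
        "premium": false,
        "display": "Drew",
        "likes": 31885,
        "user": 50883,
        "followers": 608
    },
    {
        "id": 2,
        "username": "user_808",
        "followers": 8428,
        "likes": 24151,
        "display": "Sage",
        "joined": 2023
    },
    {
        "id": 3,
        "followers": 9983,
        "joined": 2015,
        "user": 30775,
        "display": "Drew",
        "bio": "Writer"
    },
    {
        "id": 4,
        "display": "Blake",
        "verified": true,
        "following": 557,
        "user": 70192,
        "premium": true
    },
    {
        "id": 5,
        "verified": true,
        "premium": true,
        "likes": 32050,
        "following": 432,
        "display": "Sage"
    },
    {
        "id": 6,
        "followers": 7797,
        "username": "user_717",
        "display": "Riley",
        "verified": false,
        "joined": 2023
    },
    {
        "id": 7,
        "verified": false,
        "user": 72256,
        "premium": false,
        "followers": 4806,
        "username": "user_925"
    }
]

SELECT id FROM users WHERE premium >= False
[1, 4, 5, 7]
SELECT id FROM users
[1, 2, 3, 4, 5, 6, 7]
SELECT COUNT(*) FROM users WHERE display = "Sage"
2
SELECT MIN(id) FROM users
1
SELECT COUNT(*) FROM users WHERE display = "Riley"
1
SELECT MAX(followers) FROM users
9983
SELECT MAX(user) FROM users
72256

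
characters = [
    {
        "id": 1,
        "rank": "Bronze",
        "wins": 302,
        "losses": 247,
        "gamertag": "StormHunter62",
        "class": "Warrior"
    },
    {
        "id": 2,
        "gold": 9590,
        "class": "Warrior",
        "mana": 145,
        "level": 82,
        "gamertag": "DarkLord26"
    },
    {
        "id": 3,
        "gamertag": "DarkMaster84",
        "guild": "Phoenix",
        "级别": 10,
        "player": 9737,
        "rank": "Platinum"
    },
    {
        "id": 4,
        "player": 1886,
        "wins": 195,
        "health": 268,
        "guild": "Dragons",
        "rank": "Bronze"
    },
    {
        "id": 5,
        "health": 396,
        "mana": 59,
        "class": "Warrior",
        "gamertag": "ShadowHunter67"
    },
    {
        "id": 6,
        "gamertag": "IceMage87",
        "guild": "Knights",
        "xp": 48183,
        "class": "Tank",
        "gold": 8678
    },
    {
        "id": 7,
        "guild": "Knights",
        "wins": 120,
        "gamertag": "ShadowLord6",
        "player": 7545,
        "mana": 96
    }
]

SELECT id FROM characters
[1, 2, 3, 4, 5, 6, 7]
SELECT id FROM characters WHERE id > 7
[]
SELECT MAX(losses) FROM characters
247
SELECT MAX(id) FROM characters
7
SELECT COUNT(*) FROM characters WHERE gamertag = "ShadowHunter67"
1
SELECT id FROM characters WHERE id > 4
[5, 6, 7]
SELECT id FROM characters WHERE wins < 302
[4, 7]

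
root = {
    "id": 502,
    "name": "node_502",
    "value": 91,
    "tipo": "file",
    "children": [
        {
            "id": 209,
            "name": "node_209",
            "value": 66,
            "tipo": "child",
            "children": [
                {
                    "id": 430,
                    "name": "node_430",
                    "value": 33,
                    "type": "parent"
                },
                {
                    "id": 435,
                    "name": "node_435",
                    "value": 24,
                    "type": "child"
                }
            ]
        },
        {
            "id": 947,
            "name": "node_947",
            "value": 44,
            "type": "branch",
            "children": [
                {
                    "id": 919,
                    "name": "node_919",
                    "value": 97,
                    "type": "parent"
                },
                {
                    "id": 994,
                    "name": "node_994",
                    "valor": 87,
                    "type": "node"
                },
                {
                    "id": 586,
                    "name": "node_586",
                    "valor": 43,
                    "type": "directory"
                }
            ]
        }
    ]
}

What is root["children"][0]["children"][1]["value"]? 24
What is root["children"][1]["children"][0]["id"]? 919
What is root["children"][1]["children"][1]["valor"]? 87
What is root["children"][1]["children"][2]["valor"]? 43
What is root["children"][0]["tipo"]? "child"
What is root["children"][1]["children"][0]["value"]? 97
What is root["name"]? "node_502"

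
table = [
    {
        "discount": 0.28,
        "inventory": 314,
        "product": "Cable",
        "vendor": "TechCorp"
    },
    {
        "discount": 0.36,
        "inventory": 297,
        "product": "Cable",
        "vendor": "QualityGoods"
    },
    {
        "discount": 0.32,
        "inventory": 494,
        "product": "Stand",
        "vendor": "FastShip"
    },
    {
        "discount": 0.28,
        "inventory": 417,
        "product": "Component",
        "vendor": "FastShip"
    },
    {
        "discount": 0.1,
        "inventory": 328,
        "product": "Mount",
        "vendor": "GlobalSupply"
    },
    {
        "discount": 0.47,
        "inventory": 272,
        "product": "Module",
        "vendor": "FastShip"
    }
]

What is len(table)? 6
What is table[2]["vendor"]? "FastShip"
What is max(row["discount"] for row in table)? 0.47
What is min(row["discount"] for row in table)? 0.1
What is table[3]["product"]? "Component"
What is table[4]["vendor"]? "GlobalSupply"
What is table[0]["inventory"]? 314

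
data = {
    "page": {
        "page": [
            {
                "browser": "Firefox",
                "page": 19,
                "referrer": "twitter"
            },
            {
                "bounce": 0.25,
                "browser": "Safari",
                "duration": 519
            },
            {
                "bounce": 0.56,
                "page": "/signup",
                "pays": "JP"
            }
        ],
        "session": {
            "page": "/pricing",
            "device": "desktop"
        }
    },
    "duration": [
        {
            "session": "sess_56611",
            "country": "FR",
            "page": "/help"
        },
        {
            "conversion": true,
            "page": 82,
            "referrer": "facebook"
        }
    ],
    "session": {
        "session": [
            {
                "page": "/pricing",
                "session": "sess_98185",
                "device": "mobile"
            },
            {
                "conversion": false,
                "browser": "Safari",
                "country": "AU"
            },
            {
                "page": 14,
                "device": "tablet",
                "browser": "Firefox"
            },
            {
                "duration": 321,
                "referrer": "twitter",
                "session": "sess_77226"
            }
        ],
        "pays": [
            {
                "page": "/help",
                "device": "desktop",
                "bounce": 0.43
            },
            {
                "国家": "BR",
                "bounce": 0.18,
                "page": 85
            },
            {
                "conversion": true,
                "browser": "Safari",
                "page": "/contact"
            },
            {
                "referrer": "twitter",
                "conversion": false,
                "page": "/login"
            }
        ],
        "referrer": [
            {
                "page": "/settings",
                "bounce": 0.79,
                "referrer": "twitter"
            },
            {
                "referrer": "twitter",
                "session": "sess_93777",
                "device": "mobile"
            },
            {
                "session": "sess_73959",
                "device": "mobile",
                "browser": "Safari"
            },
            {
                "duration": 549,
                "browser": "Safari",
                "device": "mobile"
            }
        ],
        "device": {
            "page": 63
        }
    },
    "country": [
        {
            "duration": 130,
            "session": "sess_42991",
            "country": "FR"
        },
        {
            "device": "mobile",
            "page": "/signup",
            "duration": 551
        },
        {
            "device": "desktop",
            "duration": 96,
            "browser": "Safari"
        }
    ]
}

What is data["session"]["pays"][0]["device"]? "desktop"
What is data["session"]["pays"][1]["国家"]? "BR"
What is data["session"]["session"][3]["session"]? "sess_77226"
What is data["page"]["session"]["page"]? "/pricing"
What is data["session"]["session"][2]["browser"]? "Firefox"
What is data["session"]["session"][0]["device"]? "mobile"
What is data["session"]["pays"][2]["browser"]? "Safari"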